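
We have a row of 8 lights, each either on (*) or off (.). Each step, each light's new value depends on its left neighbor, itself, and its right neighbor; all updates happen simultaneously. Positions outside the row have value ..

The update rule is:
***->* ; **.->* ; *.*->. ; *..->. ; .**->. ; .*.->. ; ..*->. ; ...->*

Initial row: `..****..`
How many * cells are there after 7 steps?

4

step 1: *..***.*
step 2: ....**..
step 3: ***..*.*
step 4: .**.....
step 5: ..*.****
step 6: *....***
step 7: ..**..**
count of *: 4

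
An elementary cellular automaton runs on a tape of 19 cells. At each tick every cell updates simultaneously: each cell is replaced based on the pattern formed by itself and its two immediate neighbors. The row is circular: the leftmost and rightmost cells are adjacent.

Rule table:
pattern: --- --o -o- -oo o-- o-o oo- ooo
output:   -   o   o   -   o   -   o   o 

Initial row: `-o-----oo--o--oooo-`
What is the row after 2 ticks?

ooo---o-oooooo-oooo
oooo-oo--ooooo--ooo

oooo-oo--ooooo--ooo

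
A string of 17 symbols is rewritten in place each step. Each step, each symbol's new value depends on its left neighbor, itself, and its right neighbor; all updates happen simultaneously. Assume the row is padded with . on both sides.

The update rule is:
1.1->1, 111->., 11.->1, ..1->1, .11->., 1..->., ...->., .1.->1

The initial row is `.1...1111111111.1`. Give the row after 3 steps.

11..1.........111
.1.11........1..1
111.1.......11.11

111.1.......11.11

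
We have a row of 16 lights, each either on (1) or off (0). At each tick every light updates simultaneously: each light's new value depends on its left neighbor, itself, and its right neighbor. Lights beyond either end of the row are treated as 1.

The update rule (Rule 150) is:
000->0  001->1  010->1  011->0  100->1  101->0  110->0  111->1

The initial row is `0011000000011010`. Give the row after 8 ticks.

tick 1: 1100100000100010
tick 2: 1011110001110110
tick 3: 0001101010100000
tick 4: 1010001010110001
tick 5: 0011011010001010
tick 6: 1100000011011010
tick 7: 1010000100000010
tick 8: 0011001110000110

0011001110000110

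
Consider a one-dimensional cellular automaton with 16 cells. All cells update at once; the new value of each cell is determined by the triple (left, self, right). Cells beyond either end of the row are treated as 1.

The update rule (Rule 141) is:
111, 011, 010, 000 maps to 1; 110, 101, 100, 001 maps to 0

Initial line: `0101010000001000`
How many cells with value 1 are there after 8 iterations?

7

0101010111101010
0101010111001010
0101010110001010
0101010100101010
0101010100101010  (fixed point — unchanged through iteration 8)
count of 1: 7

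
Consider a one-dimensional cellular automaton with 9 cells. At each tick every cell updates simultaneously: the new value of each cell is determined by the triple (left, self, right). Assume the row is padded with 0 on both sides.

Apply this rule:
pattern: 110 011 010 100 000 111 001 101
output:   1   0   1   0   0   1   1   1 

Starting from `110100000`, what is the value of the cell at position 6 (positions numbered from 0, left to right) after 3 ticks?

011100000
101100000
110100000
position 6 holds 0

0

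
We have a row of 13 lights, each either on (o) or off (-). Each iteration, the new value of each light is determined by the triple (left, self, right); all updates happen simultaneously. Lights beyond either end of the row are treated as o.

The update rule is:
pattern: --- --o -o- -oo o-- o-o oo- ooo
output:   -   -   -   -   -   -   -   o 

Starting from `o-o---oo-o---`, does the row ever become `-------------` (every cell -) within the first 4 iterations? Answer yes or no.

yes

-------------
all cells are - at iteration 1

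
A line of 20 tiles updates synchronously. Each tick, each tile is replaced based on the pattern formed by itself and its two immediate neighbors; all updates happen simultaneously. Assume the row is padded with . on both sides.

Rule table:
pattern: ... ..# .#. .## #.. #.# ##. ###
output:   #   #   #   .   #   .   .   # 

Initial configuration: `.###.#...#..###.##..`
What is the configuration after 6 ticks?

tick 1: #.#..#######.#....##
tick 2: #.###.#####..#####..
tick 3: #..#...###.##.###.##
tick 4: #######.#......#....
tick 5: .#####..############
tick 6: #.###.##.##########.

#.###.##.##########.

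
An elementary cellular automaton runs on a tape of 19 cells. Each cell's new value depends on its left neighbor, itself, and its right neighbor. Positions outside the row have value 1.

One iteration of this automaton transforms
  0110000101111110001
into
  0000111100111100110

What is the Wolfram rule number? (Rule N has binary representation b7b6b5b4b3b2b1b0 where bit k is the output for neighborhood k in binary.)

135

position 10: 111 → 1  (bit 7 = 1)
position 2: 110 → 0  (bit 6 = 0)
position 0: 101 → 0  (bit 5 = 0)
position 3: 100 → 0  (bit 4 = 0)
position 1: 011 → 0  (bit 3 = 0)
position 7: 010 → 1  (bit 2 = 1)
position 6: 001 → 1  (bit 1 = 1)
position 4: 000 → 1  (bit 0 = 1)
bits b7..b0 = 10000111 = 135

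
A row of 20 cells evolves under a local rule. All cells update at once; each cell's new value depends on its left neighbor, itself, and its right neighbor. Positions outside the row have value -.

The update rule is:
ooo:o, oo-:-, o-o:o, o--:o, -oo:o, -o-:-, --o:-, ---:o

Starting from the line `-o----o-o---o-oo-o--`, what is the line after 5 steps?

--o-o-o-o-o-o-oo-o-o

--ooo--o-oo--oo-o-oo
o-oo-o--oo-o-o-o-oo-
-oo-o-o-o-o-o-o-oo-o
-o-o-o-o-o-o-o-oo-o-
--o-o-o-o-o-o-oo-o-o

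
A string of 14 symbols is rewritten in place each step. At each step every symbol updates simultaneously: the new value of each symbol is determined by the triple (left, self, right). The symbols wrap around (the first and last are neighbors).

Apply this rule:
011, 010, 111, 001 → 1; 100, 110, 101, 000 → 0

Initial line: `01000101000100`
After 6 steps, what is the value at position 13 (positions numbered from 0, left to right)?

1

step 1: 11001101001100
step 2: 10011001011001
step 3: 00110011010011
step 4: 01100110010110
step 5: 11001100110100
step 6: 10011001100101
position 13 holds 1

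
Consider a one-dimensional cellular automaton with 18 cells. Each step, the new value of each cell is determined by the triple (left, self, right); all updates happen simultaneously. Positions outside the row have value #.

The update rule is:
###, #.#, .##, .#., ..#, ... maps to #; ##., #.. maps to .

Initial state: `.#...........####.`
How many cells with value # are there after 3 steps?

16

##.#############.#
#.#############.##
.#############.###
count of #: 16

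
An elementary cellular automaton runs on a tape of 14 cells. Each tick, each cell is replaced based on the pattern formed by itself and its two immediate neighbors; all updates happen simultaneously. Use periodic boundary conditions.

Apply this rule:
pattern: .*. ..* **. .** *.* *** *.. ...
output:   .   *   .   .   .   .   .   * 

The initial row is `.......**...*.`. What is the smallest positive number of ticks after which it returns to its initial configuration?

tick 1: *******...**..
tick 2: ........**...*
tick 3: .*******...**.
tick 4: *........**...
tick 5: ..*******...**
tick 6: .*........**..
tick 7: *..*******...*
tick 8: ..*........**.
tick 9: **..*******...
tick 10: ...*........**
tick 11: .**..*******..
tick 12: *...*........*
tick 13: ..**..*******.
tick 14: **...*........
tick 15: ...**..*******
tick 16: .**...*.......
tick 17: *...**..******
tick 18: ..**...*......
tick 19: **...**..*****
tick 20: ...**...*.....
tick 21: ***...**..****
tick 22: ....**...*....
tick 23: ****...**..***
tick 24: .....**...*...
tick 25: *****...**..**
tick 26: ......**...*..
tick 27: ******...**..*
tick 28: .......**...*.

28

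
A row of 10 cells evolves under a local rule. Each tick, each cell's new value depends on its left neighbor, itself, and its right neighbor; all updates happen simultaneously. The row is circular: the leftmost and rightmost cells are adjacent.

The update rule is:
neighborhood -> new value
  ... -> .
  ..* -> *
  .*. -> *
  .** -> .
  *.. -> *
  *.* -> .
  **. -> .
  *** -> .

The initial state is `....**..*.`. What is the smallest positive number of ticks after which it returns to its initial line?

6

...*..****
*.****....
*.....*..*
.*...****.
***.*....*
....**..*.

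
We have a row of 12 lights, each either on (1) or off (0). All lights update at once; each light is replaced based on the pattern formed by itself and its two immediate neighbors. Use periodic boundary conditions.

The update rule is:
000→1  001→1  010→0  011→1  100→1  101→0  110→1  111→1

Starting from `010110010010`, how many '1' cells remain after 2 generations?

10

generation 1: 100111101101
generation 2: 111111101101
count of 1: 10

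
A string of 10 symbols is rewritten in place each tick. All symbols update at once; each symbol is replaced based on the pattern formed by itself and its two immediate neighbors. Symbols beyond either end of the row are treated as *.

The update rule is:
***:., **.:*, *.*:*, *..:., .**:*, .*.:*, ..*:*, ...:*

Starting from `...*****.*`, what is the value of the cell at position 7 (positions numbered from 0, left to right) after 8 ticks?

tick 1: .***...***
tick 2: **.*.***..
tick 3: .*****.*.*
tick 4: **...*****
tick 5: .*.***....
tick 6: ****.*.***
tick 7: ...*****..
tick 8: .***...*.*
position 7 holds *

*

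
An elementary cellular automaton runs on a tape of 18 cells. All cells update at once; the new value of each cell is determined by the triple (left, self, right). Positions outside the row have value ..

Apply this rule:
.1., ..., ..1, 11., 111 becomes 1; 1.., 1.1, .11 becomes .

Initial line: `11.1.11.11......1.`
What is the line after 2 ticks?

11.1.11.11..11111.

.1.1..1..1.111111.
11.1.11.11..11111.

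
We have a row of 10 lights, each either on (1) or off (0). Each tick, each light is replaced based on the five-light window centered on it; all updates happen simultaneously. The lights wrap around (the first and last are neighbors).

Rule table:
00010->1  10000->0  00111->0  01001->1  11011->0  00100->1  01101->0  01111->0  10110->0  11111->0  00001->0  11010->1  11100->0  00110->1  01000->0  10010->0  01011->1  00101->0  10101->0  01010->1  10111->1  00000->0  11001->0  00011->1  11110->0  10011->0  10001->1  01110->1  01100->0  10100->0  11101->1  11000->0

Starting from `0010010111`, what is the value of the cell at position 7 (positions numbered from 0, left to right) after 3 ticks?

1

0011001110
1110000100
0100001110
position 7 holds 1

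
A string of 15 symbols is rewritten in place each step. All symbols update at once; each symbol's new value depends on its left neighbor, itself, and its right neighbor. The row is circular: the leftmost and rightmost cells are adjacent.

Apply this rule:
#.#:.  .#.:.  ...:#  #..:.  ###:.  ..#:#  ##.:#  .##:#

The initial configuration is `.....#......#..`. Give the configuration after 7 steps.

#####..#####..#
....#.##...#.##
.###..##.##..##
.#.#.###.##.###
.....#.#.##.#.#
.####....##....
##..#.#####.###

##..#.#####.###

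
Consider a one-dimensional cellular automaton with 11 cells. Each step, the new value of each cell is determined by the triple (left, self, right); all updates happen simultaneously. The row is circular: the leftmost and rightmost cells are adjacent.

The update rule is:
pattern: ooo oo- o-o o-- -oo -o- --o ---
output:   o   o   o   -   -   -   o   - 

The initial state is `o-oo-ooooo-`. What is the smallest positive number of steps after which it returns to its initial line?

11

-o-oo-ooooo
o-o-oo-oooo
oo-o-oo-ooo
ooo-o-oo-oo
oooo-o-oo-o
ooooo-o-oo-
-ooooo-o-oo
o-ooooo-o-o
oo-ooooo-o-
-oo-ooooo-o
o-oo-ooooo-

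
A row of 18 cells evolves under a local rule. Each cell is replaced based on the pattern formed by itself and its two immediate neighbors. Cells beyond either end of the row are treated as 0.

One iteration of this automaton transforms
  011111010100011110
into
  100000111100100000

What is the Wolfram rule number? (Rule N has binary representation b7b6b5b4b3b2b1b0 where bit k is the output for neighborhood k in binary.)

38

position 2: 111 → 0  (bit 7 = 0)
position 5: 110 → 0  (bit 6 = 0)
position 6: 101 → 1  (bit 5 = 1)
position 10: 100 → 0  (bit 4 = 0)
position 1: 011 → 0  (bit 3 = 0)
position 7: 010 → 1  (bit 2 = 1)
position 0: 001 → 1  (bit 1 = 1)
position 11: 000 → 0  (bit 0 = 0)
bits b7..b0 = 00100110 = 38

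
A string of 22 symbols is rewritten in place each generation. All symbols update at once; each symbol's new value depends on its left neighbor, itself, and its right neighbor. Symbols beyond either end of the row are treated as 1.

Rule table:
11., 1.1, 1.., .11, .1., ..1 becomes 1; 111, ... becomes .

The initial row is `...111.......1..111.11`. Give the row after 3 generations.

.......11.1111.11.111.

generation 1: 1.11.11.....11111.111.
generation 2: 11111111...11...111.11
generation 3: .......11.1111.11.111.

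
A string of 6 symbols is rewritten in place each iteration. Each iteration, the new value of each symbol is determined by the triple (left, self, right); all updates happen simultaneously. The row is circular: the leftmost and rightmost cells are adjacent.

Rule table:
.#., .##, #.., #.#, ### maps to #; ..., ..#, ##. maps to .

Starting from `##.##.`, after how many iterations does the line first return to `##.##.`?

3

iteration 1: #.##.#
iteration 2: .##.##
iteration 3: ##.##.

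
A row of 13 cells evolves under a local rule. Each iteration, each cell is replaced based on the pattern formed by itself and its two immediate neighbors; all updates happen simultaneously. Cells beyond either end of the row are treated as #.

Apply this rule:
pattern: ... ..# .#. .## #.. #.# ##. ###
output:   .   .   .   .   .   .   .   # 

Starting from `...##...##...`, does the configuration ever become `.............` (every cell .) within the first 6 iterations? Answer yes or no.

yes

.............
all cells are . at iteration 1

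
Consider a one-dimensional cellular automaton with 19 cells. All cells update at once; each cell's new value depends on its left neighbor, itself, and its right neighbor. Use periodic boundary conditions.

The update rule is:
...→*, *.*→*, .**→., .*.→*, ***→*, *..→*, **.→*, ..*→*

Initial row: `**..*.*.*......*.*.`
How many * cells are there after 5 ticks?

18

tick 1: .******************
tick 2: *.*****************
tick 3: **.****************
tick 4: ***.***************
tick 5: ****.**************
count of *: 18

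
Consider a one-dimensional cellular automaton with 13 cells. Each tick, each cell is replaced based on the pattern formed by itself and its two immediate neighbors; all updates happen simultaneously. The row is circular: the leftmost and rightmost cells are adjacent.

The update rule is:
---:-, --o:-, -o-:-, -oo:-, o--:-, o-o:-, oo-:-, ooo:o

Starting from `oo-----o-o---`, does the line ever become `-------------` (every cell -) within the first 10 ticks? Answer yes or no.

-------------
all cells are - at tick 1

yes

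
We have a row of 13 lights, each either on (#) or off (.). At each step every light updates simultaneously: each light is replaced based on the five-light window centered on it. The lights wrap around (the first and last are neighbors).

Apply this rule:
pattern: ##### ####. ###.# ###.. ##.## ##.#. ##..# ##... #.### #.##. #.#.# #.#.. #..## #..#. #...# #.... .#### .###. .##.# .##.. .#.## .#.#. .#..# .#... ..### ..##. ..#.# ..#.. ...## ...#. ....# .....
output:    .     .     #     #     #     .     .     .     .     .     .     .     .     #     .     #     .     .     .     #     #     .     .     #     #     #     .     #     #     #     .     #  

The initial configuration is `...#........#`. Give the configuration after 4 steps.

#.#...##..#..

step 1: #.########.##
step 2: ##.......##..
step 3: ##.####.###..
step 4: #.#...##..#..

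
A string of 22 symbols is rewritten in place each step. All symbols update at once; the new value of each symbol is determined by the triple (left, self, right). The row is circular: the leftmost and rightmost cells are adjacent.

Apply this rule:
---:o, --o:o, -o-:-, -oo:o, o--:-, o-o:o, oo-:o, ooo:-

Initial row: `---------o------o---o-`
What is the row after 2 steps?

o-------o-oo---o-ooo-o

step 1: ooooooooo--ooooo--oo--
step 2: o-------o-oo---o-ooo-o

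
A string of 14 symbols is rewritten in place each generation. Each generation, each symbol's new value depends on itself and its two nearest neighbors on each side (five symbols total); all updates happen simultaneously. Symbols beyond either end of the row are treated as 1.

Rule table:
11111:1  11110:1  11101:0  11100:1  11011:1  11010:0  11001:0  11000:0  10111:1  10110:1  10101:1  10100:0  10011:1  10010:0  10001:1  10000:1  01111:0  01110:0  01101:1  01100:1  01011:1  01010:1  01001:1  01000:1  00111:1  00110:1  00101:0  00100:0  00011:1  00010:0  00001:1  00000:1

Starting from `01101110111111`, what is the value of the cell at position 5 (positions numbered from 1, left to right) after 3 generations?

generation 1: 11111001101111
generation 2: 11111011111011
generation 3: 11110110110110
position 5 holds 0

0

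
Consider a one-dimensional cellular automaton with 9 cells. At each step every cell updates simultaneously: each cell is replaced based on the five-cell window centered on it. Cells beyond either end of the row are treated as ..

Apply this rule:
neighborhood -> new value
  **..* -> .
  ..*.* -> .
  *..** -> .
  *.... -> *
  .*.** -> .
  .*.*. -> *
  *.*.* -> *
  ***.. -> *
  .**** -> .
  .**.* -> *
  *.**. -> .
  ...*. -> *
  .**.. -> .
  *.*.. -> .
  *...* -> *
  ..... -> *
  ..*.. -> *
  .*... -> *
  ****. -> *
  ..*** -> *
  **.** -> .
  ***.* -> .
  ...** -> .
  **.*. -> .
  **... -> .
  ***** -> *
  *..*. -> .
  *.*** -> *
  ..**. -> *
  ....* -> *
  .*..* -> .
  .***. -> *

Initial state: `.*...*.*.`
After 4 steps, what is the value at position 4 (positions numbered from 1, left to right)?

*

step 1: *****.*.*
step 2: *.**..**.
step 3: ......*..
step 4: *********
position 4 holds *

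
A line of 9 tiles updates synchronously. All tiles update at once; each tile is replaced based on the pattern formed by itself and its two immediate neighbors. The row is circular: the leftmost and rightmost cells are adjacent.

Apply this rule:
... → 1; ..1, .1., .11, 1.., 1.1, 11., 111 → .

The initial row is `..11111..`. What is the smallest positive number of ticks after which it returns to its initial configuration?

1.......1
..11111..

2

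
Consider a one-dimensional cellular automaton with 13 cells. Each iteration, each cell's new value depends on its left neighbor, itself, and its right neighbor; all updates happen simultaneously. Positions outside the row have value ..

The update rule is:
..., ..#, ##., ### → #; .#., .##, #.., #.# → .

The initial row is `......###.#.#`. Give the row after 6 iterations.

.##..#..#...#

iteration 1: ######.##....
iteration 2: .#####..#.###
iteration 3: #.####.#...##
iteration 4: ...###...##.#
iteration 5: ###.##.##.#..
iteration 6: .##..#..#...#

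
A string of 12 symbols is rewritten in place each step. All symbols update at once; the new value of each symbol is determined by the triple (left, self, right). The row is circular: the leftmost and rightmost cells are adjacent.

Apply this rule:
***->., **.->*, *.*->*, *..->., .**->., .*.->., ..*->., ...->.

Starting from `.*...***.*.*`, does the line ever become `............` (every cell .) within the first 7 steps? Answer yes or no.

yes

step 1: *......**.*.
step 2: ........**.*
step 3: .........**.
step 4: ..........*.
step 5: ............
all cells are . at step 5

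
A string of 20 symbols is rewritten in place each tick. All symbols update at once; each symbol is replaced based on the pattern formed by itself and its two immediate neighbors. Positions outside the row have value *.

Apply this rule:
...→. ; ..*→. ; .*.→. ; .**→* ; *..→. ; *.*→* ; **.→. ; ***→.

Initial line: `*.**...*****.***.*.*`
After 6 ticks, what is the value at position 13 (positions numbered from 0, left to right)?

tick 1: .**....*....**..*.**
tick 2: **..........*....**.
tick 3: .................*.*
tick 4: ..................**
tick 5: ..................*.
tick 6: ...................*
position 13 holds .

.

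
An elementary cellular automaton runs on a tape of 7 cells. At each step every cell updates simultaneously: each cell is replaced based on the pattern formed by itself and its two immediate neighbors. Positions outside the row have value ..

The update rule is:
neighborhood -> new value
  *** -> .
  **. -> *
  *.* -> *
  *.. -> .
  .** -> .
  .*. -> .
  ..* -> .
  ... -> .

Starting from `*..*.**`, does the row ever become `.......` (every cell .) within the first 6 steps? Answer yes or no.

....*.*
.....*.
.......
all cells are . at step 3

yes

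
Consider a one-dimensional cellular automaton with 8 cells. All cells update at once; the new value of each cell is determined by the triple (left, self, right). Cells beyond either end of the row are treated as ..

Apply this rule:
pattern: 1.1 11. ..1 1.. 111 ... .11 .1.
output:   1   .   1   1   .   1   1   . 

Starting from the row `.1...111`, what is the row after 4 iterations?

1.11...1

1.1111..
.11...11
11.1111.
1.11...1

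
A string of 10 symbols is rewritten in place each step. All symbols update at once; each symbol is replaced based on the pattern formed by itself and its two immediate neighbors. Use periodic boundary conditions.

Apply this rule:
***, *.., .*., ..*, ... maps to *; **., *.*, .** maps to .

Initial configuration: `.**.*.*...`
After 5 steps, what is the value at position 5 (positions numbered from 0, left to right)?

*...*.****
.****..***
..**.**.*.
**......**
*.******.*
position 5 holds *

*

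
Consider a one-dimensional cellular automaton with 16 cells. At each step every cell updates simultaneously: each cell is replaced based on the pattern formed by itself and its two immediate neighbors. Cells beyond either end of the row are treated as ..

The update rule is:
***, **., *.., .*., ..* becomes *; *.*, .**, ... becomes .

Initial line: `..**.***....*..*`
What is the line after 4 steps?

.*.*..***..*****
**.***.****.****
.*..**..***..***
****.***.****.**

****.***.****.**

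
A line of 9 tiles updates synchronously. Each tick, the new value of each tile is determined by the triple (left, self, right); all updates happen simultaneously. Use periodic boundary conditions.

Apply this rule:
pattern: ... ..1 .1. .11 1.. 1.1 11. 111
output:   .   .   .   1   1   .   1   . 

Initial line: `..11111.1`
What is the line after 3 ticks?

1.1...1..
...1...1.
....1...1

....1...1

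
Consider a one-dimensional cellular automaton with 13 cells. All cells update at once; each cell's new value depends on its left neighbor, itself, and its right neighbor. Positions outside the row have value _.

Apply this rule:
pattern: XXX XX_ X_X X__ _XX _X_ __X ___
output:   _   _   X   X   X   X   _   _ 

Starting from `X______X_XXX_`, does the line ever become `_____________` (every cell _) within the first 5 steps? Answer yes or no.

step 1: XX_____XXX__X
step 2: X_X____X__X_X
step 3: XXXX___XX_XXX
step 4: X___X__X_XX__
step 5: XX__XX_XXX_X_
step 5 is XX__XX_XXX_X_, still not uniform _

no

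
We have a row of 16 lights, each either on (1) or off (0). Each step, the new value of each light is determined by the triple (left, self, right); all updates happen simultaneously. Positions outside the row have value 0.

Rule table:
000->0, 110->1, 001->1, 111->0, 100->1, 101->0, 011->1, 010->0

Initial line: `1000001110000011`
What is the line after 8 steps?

0000000111100011

step 1: 0100011011000111
step 2: 1010111011101101
step 3: 0000101010101100
step 4: 0001000000001110
step 5: 0010100000011011
step 6: 0100010000111011
step 7: 1010101001101011
step 8: 0000000111100011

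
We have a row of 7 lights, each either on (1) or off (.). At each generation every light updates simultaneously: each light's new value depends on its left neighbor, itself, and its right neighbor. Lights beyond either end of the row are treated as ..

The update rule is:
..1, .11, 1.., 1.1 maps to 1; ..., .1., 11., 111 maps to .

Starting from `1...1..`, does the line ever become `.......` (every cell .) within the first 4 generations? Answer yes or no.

.1.1.1.
1.1.1.1
.1.1.1.  (repeats generation 1; period 2)
generation 4: 1.1.1.1
generation 4 is 1.1.1.1, still not uniform .

no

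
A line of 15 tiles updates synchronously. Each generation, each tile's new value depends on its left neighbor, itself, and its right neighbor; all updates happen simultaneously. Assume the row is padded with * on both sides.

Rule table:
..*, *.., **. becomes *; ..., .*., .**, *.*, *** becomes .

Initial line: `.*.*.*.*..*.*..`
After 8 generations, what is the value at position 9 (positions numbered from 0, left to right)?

generation 1: ........**...**
generation 2: *......*.**.*..
generation 3: **....*...*..**
generation 4: .**..*.*.*.**..
generation 5: ..***.......***
generation 6: **..**.....*...
generation 7: .***.**...*.*.*
generation 8: ...*..**.*.....
position 9 holds *

*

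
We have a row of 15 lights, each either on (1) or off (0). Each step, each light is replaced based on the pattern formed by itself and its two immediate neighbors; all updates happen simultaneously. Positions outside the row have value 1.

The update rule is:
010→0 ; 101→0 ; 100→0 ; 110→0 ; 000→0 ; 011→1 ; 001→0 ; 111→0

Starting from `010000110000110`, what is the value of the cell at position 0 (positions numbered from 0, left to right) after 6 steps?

0

000000100000100
000000000000000
000000000000000  (fixed point — unchanged through step 6)
position 0 holds 0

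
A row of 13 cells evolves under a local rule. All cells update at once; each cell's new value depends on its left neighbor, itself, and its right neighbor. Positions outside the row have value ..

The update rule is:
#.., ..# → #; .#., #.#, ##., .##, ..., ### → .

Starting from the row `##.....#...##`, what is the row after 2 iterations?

.#.#.#.....#.

..#...#.#.#..
.#.#.#.....#.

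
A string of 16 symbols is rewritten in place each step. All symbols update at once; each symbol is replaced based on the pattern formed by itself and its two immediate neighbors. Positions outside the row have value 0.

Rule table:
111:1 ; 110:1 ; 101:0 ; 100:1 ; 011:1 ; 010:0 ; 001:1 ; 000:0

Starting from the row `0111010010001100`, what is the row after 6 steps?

1111111110111111

1111001101011110
1111111100011111
1111111110111111
1111111110111111  (fixed point — unchanged through step 6)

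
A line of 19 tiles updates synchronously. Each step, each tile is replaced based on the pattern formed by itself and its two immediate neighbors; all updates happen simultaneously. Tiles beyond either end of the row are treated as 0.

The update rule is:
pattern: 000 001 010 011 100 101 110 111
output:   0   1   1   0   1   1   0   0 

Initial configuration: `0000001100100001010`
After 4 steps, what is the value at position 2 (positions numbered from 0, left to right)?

1

step 1: 0000010011110011111
step 2: 0000111100001100000
step 3: 0001000010010010000
step 4: 0011100111111111000
position 2 holds 1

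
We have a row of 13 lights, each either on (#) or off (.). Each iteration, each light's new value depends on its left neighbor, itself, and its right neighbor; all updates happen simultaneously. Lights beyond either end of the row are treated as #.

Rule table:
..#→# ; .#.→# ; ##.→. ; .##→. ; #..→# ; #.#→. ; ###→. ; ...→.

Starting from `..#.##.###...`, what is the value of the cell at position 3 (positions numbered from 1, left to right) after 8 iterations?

.

iteration 1: ###.......#.#
iteration 2: ...#.....##..
iteration 3: #.###...#..##
iteration 4: .....#.####..
iteration 5: #...##.....##
iteration 6: .#.#..#...#..
iteration 7: .#.#####.####
iteration 8: .#...........
position 3 holds .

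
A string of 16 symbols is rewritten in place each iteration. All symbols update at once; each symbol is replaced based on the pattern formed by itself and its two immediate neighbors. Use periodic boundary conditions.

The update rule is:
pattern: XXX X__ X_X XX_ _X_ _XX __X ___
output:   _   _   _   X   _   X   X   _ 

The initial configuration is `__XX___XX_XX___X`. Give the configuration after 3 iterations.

XX___XX___XX___X

iteration 1: _XXX__XXX_XX__X_
iteration 2: XX_X_XX_X_XX_X__
iteration 3: XX___XX___XX___X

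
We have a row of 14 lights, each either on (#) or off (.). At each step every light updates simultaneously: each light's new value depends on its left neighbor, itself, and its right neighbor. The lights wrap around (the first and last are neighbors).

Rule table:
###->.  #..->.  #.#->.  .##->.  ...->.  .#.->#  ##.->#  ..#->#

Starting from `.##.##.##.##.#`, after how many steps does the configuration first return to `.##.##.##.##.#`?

2

..#..#..#..#.#
.##.##.##.##.#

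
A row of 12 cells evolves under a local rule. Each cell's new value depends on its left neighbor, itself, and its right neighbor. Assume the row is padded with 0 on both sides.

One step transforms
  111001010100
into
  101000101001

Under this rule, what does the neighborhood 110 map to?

1

At position 2 the neighborhood is 110; the next row has 1 there.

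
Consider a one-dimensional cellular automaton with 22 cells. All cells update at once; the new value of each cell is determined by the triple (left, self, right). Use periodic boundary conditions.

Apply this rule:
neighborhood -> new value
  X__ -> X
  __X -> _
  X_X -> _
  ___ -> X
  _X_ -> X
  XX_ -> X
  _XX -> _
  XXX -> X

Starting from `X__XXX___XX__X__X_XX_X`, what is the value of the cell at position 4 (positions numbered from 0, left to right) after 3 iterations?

_

XX__XXXX__XX_XX_X__X__
_XX__XXXX__X__X_XX_XX_
__XX__XXXX_XX_X__X__XX
position 4 holds _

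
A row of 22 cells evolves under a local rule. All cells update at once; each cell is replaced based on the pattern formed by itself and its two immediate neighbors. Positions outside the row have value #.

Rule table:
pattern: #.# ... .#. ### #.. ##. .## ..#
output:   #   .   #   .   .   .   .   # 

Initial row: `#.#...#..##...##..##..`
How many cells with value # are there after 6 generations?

.##..##.#....#...#...#
#...#..##...##..##..#.
...##.#....#...#...###
..#..##...##..##..#...
.##.#....#...#...##..#
#..##...##..##..#...#.
count of #: 9

9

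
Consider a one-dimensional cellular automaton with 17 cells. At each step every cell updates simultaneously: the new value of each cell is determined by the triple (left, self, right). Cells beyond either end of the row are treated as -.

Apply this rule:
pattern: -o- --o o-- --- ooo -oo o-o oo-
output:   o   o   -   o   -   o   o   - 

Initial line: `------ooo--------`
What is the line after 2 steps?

ooooooo---ooooooo
o-------ooo------

o-------ooo------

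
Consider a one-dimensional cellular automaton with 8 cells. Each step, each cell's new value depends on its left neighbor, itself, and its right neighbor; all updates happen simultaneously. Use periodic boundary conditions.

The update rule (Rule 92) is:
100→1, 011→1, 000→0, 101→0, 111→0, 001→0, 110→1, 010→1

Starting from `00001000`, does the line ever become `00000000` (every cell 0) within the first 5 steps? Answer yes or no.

step 1: 00001100
step 2: 00001110
step 3: 00001011
step 4: 10001011
step 5: 11001010
step 5 is 11001010, still not uniform 0

no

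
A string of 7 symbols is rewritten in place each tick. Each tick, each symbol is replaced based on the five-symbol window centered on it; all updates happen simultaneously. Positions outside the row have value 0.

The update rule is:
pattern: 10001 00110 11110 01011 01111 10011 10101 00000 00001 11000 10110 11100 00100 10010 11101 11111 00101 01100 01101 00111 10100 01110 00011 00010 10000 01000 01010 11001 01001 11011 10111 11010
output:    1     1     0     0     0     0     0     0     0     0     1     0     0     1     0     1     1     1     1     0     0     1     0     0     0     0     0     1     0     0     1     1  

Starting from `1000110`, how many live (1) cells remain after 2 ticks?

tick 1: 0010110
tick 2: 0010110
count of 1: 3

3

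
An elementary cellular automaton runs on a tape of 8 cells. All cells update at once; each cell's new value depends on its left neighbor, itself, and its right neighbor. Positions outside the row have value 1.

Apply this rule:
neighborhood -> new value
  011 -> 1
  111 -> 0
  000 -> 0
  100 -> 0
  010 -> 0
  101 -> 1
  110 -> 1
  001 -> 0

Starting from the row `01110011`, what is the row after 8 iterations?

00000001

11010010
01100001
11100001
00100001
00000001
00000001  (fixed point — unchanged through iteration 8)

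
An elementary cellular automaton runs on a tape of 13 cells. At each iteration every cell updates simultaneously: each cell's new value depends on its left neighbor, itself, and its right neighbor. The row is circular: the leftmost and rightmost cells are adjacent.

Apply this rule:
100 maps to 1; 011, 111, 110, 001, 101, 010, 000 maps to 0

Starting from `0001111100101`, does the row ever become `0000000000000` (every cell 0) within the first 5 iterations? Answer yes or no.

no

iteration 1: 1000000010000
iteration 2: 0100000001000
iteration 3: 0010000000100
iteration 4: 0001000000010
iteration 5: 0000100000001
iteration 5 is 0000100000001, still not uniform 0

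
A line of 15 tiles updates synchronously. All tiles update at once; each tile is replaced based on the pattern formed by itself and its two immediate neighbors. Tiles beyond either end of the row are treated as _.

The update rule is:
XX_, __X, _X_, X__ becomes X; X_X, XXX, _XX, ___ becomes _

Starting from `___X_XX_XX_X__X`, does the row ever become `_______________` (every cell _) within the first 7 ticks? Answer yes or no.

__XX__X__X_XXXX
_X_XXXXXXX____X
XX_______XX__XX
_XX_____X_XXX_X
X_XX___XX___X_X
X__XX_X_XX_XX_X
XXX_X_X__X__X_X
tick 7 is XXX_X_X__X__X_X, still not uniform _

no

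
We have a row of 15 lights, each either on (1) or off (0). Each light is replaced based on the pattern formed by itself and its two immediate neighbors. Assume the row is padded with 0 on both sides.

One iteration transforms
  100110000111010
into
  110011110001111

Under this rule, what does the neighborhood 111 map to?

0

At position 10 the neighborhood is 111; the next row has 0 there.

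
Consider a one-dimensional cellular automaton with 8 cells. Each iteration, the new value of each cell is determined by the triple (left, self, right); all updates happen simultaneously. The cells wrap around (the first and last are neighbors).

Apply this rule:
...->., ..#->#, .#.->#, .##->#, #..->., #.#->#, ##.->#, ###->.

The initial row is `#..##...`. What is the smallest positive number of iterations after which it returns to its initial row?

16

#.###..#
###.#.##
..#####.
.##...#.
###..##.
#.#.####
#####...
#...#..#
#..##.##
#.#####.
###...##
..#..##.
.##.###.
#####.#.
#...####
#..##...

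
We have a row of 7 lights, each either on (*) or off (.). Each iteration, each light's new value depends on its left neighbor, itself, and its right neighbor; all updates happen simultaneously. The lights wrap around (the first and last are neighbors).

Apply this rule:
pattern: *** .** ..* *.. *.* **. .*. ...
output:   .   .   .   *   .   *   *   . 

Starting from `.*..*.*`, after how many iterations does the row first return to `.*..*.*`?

.**.*.*
..*.*.*
*.*.*.*
*.*.*..
*.*.**.
*.*..*.
*.**.*.
*..*.*.
**.*.*.
.*.*.*.
.*.*.**
.*.*..*
.*.**.*
.*..*.*

14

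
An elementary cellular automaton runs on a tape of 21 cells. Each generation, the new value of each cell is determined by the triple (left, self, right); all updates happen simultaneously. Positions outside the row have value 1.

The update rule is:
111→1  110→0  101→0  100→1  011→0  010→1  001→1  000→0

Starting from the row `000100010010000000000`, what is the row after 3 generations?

101110101100110000110

101110111111000000001
000100011110100000010
101110101100110000110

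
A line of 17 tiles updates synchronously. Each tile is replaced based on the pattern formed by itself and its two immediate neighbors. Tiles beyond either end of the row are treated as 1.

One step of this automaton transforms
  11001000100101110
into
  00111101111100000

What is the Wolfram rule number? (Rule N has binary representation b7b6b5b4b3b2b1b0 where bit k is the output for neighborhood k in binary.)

position 0: 111 → 0  (bit 7 = 0)
position 1: 110 → 0  (bit 6 = 0)
position 12: 101 → 0  (bit 5 = 0)
position 2: 100 → 1  (bit 4 = 1)
position 13: 011 → 0  (bit 3 = 0)
position 4: 010 → 1  (bit 2 = 1)
position 3: 001 → 1  (bit 1 = 1)
position 6: 000 → 0  (bit 0 = 0)
bits b7..b0 = 00010110 = 22

22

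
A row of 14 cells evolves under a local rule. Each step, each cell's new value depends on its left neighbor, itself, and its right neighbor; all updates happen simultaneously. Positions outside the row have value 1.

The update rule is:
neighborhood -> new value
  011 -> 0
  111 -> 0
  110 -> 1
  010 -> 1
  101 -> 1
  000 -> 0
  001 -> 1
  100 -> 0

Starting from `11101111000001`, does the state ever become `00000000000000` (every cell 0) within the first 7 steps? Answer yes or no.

no

step 1: 00110001000010
step 2: 01010011000111
step 3: 11110101001000
step 4: 00011111011001
step 5: 00100001101010
step 6: 01100010111111
step 7: 10100111000000
step 7 is 10100111000000, still not uniform 0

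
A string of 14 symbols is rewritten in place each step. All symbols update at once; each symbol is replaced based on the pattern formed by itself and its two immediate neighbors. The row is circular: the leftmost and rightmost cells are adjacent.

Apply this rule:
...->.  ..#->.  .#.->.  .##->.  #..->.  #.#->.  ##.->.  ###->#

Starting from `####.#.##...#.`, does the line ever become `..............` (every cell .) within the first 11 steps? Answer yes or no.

yes

.##...........
..............
all cells are . at step 2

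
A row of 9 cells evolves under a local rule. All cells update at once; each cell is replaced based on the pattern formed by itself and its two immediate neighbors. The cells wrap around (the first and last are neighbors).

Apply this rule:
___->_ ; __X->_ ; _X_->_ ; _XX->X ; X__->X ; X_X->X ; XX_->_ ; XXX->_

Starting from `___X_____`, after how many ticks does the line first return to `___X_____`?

____X____
_____X___
______X__
_______X_
________X
X________
_X_______
__X______
___X_____

9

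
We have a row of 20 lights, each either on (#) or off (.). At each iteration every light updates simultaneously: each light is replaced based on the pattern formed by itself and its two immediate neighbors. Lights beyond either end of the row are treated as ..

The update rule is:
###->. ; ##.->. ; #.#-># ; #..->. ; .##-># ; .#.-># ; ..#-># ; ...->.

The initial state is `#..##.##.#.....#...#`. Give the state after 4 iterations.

#.##.##.##....##..##
###.##.##....##..##.
#..##.##....##..##..
#.##.##....##..##...

#.##.##....##..##...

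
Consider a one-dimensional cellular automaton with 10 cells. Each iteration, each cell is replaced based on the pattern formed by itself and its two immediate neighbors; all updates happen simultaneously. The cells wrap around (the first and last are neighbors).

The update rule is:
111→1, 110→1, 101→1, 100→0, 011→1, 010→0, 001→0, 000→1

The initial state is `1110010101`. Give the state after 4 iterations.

1111010111

1110001011
1110100111
1111000111
1111010111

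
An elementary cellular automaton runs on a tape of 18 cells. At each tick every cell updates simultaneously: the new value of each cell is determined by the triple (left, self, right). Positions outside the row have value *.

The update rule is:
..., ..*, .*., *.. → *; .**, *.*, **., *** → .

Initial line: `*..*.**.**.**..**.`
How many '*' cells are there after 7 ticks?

6

.***.........**...
....*********..***
****.........**...
....*********..***  (repeats tick 2; period 2)
tick 7: ****.........**...
count of *: 6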